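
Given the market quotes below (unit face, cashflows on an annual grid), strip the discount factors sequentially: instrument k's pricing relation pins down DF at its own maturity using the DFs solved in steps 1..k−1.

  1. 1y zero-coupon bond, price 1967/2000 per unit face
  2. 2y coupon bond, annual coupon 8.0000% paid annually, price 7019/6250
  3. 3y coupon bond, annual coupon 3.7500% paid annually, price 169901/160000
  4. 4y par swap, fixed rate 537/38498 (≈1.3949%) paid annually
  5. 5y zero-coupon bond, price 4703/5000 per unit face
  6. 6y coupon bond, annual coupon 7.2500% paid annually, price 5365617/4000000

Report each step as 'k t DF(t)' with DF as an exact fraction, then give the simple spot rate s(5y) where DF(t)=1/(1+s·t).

1 1 1967/2000
2 2 967/1000
3 3 953/1000
4 4 9463/10000
5 5 4703/5000
6 6 9269/10000
s(5y) = (1/(4703/5000) − 1)/(5) = 297/23515 ≈ 1.2630%

step 1 [1y] zero: DF = P = 1967/2000 ≈ 0.983500
step 2 [2y] bond c/1=2/25: DF=(7019/6250 − 2/25·(0.983500))/(1+2/25) = 967/1000 ≈ 0.967000
step 3 [3y] bond c/1=3/80: DF=(169901/160000 − 3/80·(0.983500+0.967000))/(1+3/80) = 953/1000 ≈ 0.953000
step 4 [4y] swap r/1=537/38498: DF=(1 − 537/38498·(0.983500+0.967000+0.953000))/(1+537/38498) = 9463/10000 ≈ 0.946300
step 5 [5y] zero: DF = P = 4703/5000 ≈ 0.940600
step 6 [6y] bond c/1=29/400: DF=(5365617/4000000 − 29/400·(0.983500+0.967000+0.953000+0.946300+0.940600))/(1+29/400) = 9269/10000 ≈ 0.926900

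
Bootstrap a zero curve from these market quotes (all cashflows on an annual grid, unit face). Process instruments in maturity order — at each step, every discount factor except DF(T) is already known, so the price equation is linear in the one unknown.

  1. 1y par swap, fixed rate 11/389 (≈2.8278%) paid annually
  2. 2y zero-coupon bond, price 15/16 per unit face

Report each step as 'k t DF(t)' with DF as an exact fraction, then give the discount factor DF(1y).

step 1 [1y] swap r/1=11/389: DF=(1 − 11/389·(0))/(1+11/389) = 389/400 ≈ 0.972500
step 2 [2y] zero: DF = P = 15/16 ≈ 0.937500

1 1 389/400
2 2 15/16
DF(1y) = 389/400 ≈ 0.972500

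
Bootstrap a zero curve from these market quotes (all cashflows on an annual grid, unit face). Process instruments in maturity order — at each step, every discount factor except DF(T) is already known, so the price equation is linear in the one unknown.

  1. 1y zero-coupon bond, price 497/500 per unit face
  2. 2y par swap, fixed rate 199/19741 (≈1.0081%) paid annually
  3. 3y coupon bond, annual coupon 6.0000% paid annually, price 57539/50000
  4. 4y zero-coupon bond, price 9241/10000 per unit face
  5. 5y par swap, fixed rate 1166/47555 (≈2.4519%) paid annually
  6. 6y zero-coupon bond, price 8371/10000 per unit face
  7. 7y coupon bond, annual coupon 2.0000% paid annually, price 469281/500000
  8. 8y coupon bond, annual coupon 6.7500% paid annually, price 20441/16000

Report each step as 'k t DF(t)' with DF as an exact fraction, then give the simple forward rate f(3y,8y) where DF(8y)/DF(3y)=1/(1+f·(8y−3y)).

step 1 [1y] zero: DF = P = 497/500 ≈ 0.994000
step 2 [2y] swap r/1=199/19741: DF=(1 − 199/19741·(0.994000))/(1+199/19741) = 9801/10000 ≈ 0.980100
step 3 [3y] bond c/1=3/50: DF=(57539/50000 − 3/50·(0.994000+0.980100))/(1+3/50) = 9739/10000 ≈ 0.973900
step 4 [4y] zero: DF = P = 9241/10000 ≈ 0.924100
step 5 [5y] swap r/1=1166/47555: DF=(1 − 1166/47555·(0.994000+0.980100+0.973900+0.924100))/(1+1166/47555) = 4417/5000 ≈ 0.883400
step 6 [6y] zero: DF = P = 8371/10000 ≈ 0.837100
step 7 [7y] bond c/1=1/50: DF=(469281/500000 − 1/50·(0.994000+0.980100+0.973900+0.924100+0.883400+0.837100))/(1+1/50) = 1621/2000 ≈ 0.810500
step 8 [8y] bond c/1=27/400: DF=(20441/16000 − 27/400·(0.994000+0.980100+0.973900+0.924100+0.883400+0.837100+0.810500))/(1+27/400) = 7919/10000 ≈ 0.791900

1 1 497/500
2 2 9801/10000
3 3 9739/10000
4 4 9241/10000
5 5 4417/5000
6 6 8371/10000
7 7 1621/2000
8 8 7919/10000
f(3y,8y) = ((9739/10000)/(7919/10000) − 1)/(5) = 364/7919 ≈ 4.5965%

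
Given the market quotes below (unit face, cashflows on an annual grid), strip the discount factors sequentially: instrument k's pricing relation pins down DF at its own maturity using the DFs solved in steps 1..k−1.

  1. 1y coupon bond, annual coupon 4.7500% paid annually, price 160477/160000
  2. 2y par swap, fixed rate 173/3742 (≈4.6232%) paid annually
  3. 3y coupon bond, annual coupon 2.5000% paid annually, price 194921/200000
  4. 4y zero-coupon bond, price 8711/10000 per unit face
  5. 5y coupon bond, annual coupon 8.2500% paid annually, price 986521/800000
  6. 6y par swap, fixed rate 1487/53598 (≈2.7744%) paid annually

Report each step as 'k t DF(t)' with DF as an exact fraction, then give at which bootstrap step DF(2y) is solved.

step 1 [1y] bond c/1=19/400: DF=(160477/160000 − 19/400·(0))/(1+19/400) = 383/400 ≈ 0.957500
step 2 [2y] swap r/1=173/3742: DF=(1 − 173/3742·(0.957500))/(1+173/3742) = 1827/2000 ≈ 0.913500
step 3 [3y] bond c/1=1/40: DF=(194921/200000 − 1/40·(0.957500+0.913500))/(1+1/40) = 2263/2500 ≈ 0.905200
step 4 [4y] zero: DF = P = 8711/10000 ≈ 0.871100
step 5 [5y] bond c/1=33/400: DF=(986521/800000 − 33/400·(0.957500+0.913500+0.905200+0.871100))/(1+33/400) = 2153/2500 ≈ 0.861200
step 6 [6y] swap r/1=1487/53598: DF=(1 − 1487/53598·(0.957500+0.913500+0.905200+0.871100+0.861200))/(1+1487/53598) = 8513/10000 ≈ 0.851300

1 1 383/400
2 2 1827/2000
3 3 2263/2500
4 4 8711/10000
5 5 2153/2500
6 6 8513/10000
DF(2y) is solved at step 2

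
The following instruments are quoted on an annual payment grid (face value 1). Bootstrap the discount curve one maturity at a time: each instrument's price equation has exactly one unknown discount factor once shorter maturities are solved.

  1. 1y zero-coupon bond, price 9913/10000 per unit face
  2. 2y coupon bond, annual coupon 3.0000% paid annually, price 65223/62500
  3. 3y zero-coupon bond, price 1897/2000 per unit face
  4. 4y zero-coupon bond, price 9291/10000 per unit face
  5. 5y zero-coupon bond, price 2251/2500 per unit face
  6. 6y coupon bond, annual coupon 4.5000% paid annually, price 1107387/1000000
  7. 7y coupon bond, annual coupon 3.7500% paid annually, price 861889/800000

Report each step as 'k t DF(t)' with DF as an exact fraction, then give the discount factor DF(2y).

1 1 9913/10000
2 2 9843/10000
3 3 1897/2000
4 4 9291/10000
5 5 2251/2500
6 6 171/200
7 7 8357/10000
DF(2y) = 9843/10000 ≈ 0.984300

step 1 [1y] zero: DF = P = 9913/10000 ≈ 0.991300
step 2 [2y] bond c/1=3/100: DF=(65223/62500 − 3/100·(0.991300))/(1+3/100) = 9843/10000 ≈ 0.984300
step 3 [3y] zero: DF = P = 1897/2000 ≈ 0.948500
step 4 [4y] zero: DF = P = 9291/10000 ≈ 0.929100
step 5 [5y] zero: DF = P = 2251/2500 ≈ 0.900400
step 6 [6y] bond c/1=9/200: DF=(1107387/1000000 − 9/200·(0.991300+0.984300+0.948500+0.929100+0.900400))/(1+9/200) = 171/200 ≈ 0.855000
step 7 [7y] bond c/1=3/80: DF=(861889/800000 − 3/80·(0.991300+0.984300+0.948500+0.929100+0.900400+0.855000))/(1+3/80) = 8357/10000 ≈ 0.835700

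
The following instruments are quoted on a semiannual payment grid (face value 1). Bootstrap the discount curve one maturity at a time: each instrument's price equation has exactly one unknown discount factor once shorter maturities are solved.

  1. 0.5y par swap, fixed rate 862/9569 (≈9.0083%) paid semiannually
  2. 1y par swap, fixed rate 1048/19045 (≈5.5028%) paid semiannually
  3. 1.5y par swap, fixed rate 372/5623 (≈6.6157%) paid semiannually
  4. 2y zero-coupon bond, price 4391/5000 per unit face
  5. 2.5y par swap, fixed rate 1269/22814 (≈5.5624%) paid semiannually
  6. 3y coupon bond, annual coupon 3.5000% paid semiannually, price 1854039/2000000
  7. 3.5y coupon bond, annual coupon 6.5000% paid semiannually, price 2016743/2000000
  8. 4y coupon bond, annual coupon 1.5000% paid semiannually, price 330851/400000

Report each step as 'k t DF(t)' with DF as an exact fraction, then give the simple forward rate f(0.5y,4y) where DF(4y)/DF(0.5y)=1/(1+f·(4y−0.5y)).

1 1/2 9569/10000
2 1 2369/2500
3 3/2 907/1000
4 2 4391/5000
5 5/2 8731/10000
6 3 4163/5000
7 7/2 2017/2500
8 4 1937/2500
f(0.5y,4y) = ((9569/10000)/(1937/2500) − 1)/(7/2) = 1821/27118 ≈ 6.7151%

step 1 [0.5y] swap r/2=431/9569: DF=(1 − 431/9569·(0))/(1+431/9569) = 9569/10000 ≈ 0.956900
step 2 [1y] swap r/2=524/19045: DF=(1 − 524/19045·(0.956900))/(1+524/19045) = 2369/2500 ≈ 0.947600
step 3 [1.5y] swap r/2=186/5623: DF=(1 − 186/5623·(0.956900+0.947600))/(1+186/5623) = 907/1000 ≈ 0.907000
step 4 [2y] zero: DF = P = 4391/5000 ≈ 0.878200
step 5 [2.5y] swap r/2=1269/45628: DF=(1 − 1269/45628·(0.956900+0.947600+0.907000+0.878200))/(1+1269/45628) = 8731/10000 ≈ 0.873100
step 6 [3y] bond c/2=7/400: DF=(1854039/2000000 − 7/400·(0.956900+0.947600+0.907000+0.878200+0.873100))/(1+7/400) = 4163/5000 ≈ 0.832600
step 7 [3.5y] bond c/2=13/400: DF=(2016743/2000000 − 13/400·(0.956900+0.947600+0.907000+0.878200+0.873100+0.832600))/(1+13/400) = 2017/2500 ≈ 0.806800
step 8 [4y] bond c/2=3/400: DF=(330851/400000 − 3/400·(0.956900+0.947600+0.907000+0.878200+0.873100+0.832600+0.806800))/(1+3/400) = 1937/2500 ≈ 0.774800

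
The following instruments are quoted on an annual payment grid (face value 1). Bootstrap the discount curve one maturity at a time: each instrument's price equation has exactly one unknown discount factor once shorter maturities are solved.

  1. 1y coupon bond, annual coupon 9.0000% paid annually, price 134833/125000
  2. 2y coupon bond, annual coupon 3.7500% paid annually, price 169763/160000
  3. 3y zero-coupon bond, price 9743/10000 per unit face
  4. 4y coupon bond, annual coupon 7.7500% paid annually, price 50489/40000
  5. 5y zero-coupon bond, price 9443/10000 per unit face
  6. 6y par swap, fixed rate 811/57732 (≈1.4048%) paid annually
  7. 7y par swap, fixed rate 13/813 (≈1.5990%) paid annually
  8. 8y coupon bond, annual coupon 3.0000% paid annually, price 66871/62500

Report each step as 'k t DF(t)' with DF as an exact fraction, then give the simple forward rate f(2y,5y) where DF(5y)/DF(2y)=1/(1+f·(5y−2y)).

step 1 [1y] bond c/1=9/100: DF=(134833/125000 − 9/100·(0))/(1+9/100) = 1237/1250 ≈ 0.989600
step 2 [2y] bond c/1=3/80: DF=(169763/160000 − 3/80·(0.989600))/(1+3/80) = 9869/10000 ≈ 0.986900
step 3 [3y] zero: DF = P = 9743/10000 ≈ 0.974300
step 4 [4y] bond c/1=31/400: DF=(50489/40000 − 31/400·(0.989600+0.986900+0.974300))/(1+31/400) = 1199/1250 ≈ 0.959200
step 5 [5y] zero: DF = P = 9443/10000 ≈ 0.944300
step 6 [6y] swap r/1=811/57732: DF=(1 − 811/57732·(0.989600+0.986900+0.974300+0.959200+0.944300))/(1+811/57732) = 9189/10000 ≈ 0.918900
step 7 [7y] swap r/1=13/813: DF=(1 − 13/813·(0.989600+0.986900+0.974300+0.959200+0.944300+0.918900))/(1+13/813) = 4467/5000 ≈ 0.893400
step 8 [8y] bond c/1=3/100: DF=(66871/62500 − 3/100·(0.989600+0.986900+0.974300+0.959200+0.944300+0.918900+0.893400))/(1+3/100) = 4223/5000 ≈ 0.844600

1 1 1237/1250
2 2 9869/10000
3 3 9743/10000
4 4 1199/1250
5 5 9443/10000
6 6 9189/10000
7 7 4467/5000
8 8 4223/5000
f(2y,5y) = ((9869/10000)/(9443/10000) − 1)/(3) = 2/133 ≈ 1.5038%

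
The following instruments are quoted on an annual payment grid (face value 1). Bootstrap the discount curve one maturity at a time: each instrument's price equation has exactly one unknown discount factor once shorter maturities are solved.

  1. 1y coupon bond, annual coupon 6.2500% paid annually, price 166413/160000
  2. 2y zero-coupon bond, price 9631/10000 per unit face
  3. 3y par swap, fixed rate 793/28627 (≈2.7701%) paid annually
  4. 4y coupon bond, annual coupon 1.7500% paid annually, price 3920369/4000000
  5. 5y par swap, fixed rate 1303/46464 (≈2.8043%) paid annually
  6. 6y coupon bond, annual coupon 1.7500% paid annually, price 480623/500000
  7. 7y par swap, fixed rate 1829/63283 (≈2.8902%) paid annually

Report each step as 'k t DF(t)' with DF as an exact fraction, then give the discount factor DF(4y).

step 1 [1y] bond c/1=1/16: DF=(166413/160000 − 1/16·(0))/(1+1/16) = 9789/10000 ≈ 0.978900
step 2 [2y] zero: DF = P = 9631/10000 ≈ 0.963100
step 3 [3y] swap r/1=793/28627: DF=(1 − 793/28627·(0.978900+0.963100))/(1+793/28627) = 9207/10000 ≈ 0.920700
step 4 [4y] bond c/1=7/400: DF=(3920369/4000000 − 7/400·(0.978900+0.963100+0.920700))/(1+7/400) = 457/500 ≈ 0.914000
step 5 [5y] swap r/1=1303/46464: DF=(1 − 1303/46464·(0.978900+0.963100+0.920700+0.914000))/(1+1303/46464) = 8697/10000 ≈ 0.869700
step 6 [6y] bond c/1=7/400: DF=(480623/500000 − 7/400·(0.978900+0.963100+0.920700+0.914000+0.869700))/(1+7/400) = 1081/1250 ≈ 0.864800
step 7 [7y] swap r/1=1829/63283: DF=(1 − 1829/63283·(0.978900+0.963100+0.920700+0.914000+0.869700+0.864800))/(1+1829/63283) = 8171/10000 ≈ 0.817100

1 1 9789/10000
2 2 9631/10000
3 3 9207/10000
4 4 457/500
5 5 8697/10000
6 6 1081/1250
7 7 8171/10000
DF(4y) = 457/500 ≈ 0.914000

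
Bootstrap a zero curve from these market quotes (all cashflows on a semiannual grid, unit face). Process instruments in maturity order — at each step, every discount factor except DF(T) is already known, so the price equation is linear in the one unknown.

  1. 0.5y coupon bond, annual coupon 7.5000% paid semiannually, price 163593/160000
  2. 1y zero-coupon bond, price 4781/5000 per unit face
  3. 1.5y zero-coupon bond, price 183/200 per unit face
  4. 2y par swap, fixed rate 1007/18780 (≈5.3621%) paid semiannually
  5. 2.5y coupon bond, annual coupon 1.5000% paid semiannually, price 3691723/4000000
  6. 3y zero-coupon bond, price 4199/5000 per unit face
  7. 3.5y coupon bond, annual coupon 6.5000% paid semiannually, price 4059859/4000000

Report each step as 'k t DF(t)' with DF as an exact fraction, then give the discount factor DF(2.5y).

step 1 [0.5y] bond c/2=3/80: DF=(163593/160000 − 3/80·(0))/(1+3/80) = 1971/2000 ≈ 0.985500
step 2 [1y] zero: DF = P = 4781/5000 ≈ 0.956200
step 3 [1.5y] zero: DF = P = 183/200 ≈ 0.915000
step 4 [2y] swap r/2=1007/37560: DF=(1 − 1007/37560·(0.985500+0.956200+0.915000))/(1+1007/37560) = 8993/10000 ≈ 0.899300
step 5 [2.5y] bond c/2=3/400: DF=(3691723/4000000 − 3/400·(0.985500+0.956200+0.915000+0.899300))/(1+3/400) = 8881/10000 ≈ 0.888100
step 6 [3y] zero: DF = P = 4199/5000 ≈ 0.839800
step 7 [3.5y] bond c/2=13/400: DF=(4059859/4000000 − 13/400·(0.985500+0.956200+0.915000+0.899300+0.888100+0.839800))/(1+13/400) = 1013/1250 ≈ 0.810400

1 1/2 1971/2000
2 1 4781/5000
3 3/2 183/200
4 2 8993/10000
5 5/2 8881/10000
6 3 4199/5000
7 7/2 1013/1250
DF(2.5y) = 8881/10000 ≈ 0.888100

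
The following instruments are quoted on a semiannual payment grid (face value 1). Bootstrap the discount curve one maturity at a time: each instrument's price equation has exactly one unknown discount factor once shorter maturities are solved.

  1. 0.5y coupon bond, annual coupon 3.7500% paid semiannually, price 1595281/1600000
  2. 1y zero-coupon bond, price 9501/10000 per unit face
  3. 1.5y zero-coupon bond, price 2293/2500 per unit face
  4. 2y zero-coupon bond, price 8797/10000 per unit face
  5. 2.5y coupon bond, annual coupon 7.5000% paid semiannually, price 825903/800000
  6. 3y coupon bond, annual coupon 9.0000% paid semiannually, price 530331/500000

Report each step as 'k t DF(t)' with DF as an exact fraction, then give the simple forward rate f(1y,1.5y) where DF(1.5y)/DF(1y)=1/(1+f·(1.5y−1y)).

1 1/2 9787/10000
2 1 9501/10000
3 3/2 2293/2500
4 2 8797/10000
5 5/2 2151/2500
6 3 327/400
f(1y,1.5y) = ((9501/10000)/(2293/2500) − 1)/(1/2) = 329/4586 ≈ 7.1740%

step 1 [0.5y] bond c/2=3/160: DF=(1595281/1600000 − 3/160·(0))/(1+3/160) = 9787/10000 ≈ 0.978700
step 2 [1y] zero: DF = P = 9501/10000 ≈ 0.950100
step 3 [1.5y] zero: DF = P = 2293/2500 ≈ 0.917200
step 4 [2y] zero: DF = P = 8797/10000 ≈ 0.879700
step 5 [2.5y] bond c/2=3/80: DF=(825903/800000 − 3/80·(0.978700+0.950100+0.917200+0.879700))/(1+3/80) = 2151/2500 ≈ 0.860400
step 6 [3y] bond c/2=9/200: DF=(530331/500000 − 9/200·(0.978700+0.950100+0.917200+0.879700+0.860400))/(1+9/200) = 327/400 ≈ 0.817500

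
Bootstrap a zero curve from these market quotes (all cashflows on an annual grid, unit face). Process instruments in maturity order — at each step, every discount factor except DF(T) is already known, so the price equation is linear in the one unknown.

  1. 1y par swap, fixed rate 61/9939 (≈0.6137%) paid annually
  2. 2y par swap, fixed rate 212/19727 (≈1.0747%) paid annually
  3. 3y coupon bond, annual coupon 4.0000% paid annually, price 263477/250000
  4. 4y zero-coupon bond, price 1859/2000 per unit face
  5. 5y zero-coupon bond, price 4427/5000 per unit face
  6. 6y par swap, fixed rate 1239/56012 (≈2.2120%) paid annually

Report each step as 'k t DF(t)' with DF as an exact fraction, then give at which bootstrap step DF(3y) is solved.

step 1 [1y] swap r/1=61/9939: DF=(1 − 61/9939·(0))/(1+61/9939) = 9939/10000 ≈ 0.993900
step 2 [2y] swap r/1=212/19727: DF=(1 − 212/19727·(0.993900))/(1+212/19727) = 2447/2500 ≈ 0.978800
step 3 [3y] bond c/1=1/25: DF=(263477/250000 − 1/25·(0.993900+0.978800))/(1+1/25) = 15/16 ≈ 0.937500
step 4 [4y] zero: DF = P = 1859/2000 ≈ 0.929500
step 5 [5y] zero: DF = P = 4427/5000 ≈ 0.885400
step 6 [6y] swap r/1=1239/56012: DF=(1 − 1239/56012·(0.993900+0.978800+0.937500+0.929500+0.885400))/(1+1239/56012) = 8761/10000 ≈ 0.876100

1 1 9939/10000
2 2 2447/2500
3 3 15/16
4 4 1859/2000
5 5 4427/5000
6 6 8761/10000
DF(3y) is solved at step 3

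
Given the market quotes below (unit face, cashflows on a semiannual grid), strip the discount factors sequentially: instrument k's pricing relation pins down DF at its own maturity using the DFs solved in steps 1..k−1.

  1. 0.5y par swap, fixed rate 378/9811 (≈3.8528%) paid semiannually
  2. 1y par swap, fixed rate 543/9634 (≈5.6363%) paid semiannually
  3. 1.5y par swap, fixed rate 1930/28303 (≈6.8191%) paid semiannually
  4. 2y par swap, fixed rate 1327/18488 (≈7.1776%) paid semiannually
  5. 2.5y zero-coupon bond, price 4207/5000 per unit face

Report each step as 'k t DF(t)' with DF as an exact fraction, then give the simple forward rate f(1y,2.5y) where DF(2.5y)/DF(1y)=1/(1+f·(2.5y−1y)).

step 1 [0.5y] swap r/2=189/9811: DF=(1 − 189/9811·(0))/(1+189/9811) = 9811/10000 ≈ 0.981100
step 2 [1y] swap r/2=543/19268: DF=(1 − 543/19268·(0.981100))/(1+543/19268) = 9457/10000 ≈ 0.945700
step 3 [1.5y] swap r/2=965/28303: DF=(1 − 965/28303·(0.981100+0.945700))/(1+965/28303) = 1807/2000 ≈ 0.903500
step 4 [2y] swap r/2=1327/36976: DF=(1 − 1327/36976·(0.981100+0.945700+0.903500))/(1+1327/36976) = 8673/10000 ≈ 0.867300
step 5 [2.5y] zero: DF = P = 4207/5000 ≈ 0.841400

1 1/2 9811/10000
2 1 9457/10000
3 3/2 1807/2000
4 2 8673/10000
5 5/2 4207/5000
f(1y,2.5y) = ((9457/10000)/(4207/5000) − 1)/(3/2) = 149/1803 ≈ 8.2640%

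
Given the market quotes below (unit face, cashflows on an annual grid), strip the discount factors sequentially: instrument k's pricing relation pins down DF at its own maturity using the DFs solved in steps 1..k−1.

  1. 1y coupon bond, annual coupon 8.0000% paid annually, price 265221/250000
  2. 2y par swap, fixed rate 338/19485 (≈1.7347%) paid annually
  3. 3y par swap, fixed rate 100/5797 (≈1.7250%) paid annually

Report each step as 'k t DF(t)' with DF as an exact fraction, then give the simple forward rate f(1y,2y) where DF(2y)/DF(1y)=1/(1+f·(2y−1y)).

step 1 [1y] bond c/1=2/25: DF=(265221/250000 − 2/25·(0))/(1+2/25) = 9823/10000 ≈ 0.982300
step 2 [2y] swap r/1=338/19485: DF=(1 − 338/19485·(0.982300))/(1+338/19485) = 4831/5000 ≈ 0.966200
step 3 [3y] swap r/1=100/5797: DF=(1 − 100/5797·(0.982300+0.966200))/(1+100/5797) = 19/20 ≈ 0.950000

1 1 9823/10000
2 2 4831/5000
3 3 19/20
f(1y,2y) = ((9823/10000)/(4831/5000) − 1)/(1) = 161/9662 ≈ 1.6663%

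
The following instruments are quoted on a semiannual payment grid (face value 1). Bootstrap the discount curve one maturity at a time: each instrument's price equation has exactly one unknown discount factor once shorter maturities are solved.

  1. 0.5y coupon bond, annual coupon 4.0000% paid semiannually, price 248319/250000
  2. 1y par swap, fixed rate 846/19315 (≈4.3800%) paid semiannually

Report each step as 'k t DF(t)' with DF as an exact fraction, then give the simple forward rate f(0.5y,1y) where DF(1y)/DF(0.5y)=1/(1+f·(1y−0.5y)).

step 1 [0.5y] bond c/2=1/50: DF=(248319/250000 − 1/50·(0))/(1+1/50) = 4869/5000 ≈ 0.973800
step 2 [1y] swap r/2=423/19315: DF=(1 − 423/19315·(0.973800))/(1+423/19315) = 9577/10000 ≈ 0.957700

1 1/2 4869/5000
2 1 9577/10000
f(0.5y,1y) = ((4869/5000)/(9577/10000) − 1)/(1/2) = 322/9577 ≈ 3.3622%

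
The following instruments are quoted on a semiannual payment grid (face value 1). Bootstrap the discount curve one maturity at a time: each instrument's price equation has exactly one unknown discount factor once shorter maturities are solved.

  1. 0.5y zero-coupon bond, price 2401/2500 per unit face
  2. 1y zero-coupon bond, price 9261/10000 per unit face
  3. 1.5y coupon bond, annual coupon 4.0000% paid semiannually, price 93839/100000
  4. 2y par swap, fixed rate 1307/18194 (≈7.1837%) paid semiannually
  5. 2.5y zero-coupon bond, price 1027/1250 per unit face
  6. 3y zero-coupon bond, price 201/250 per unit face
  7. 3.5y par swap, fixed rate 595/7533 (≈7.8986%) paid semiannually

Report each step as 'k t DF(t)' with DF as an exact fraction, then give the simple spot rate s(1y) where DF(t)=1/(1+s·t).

step 1 [0.5y] zero: DF = P = 2401/2500 ≈ 0.960400
step 2 [1y] zero: DF = P = 9261/10000 ≈ 0.926100
step 3 [1.5y] bond c/2=1/50: DF=(93839/100000 − 1/50·(0.960400+0.926100))/(1+1/50) = 883/1000 ≈ 0.883000
step 4 [2y] swap r/2=1307/36388: DF=(1 − 1307/36388·(0.960400+0.926100+0.883000))/(1+1307/36388) = 8693/10000 ≈ 0.869300
step 5 [2.5y] zero: DF = P = 1027/1250 ≈ 0.821600
step 6 [3y] zero: DF = P = 201/250 ≈ 0.804000
step 7 [3.5y] swap r/2=595/15066: DF=(1 − 595/15066·(0.960400+0.926100+0.883000+0.869300+0.821600+0.804000))/(1+595/15066) = 381/500 ≈ 0.762000

1 1/2 2401/2500
2 1 9261/10000
3 3/2 883/1000
4 2 8693/10000
5 5/2 1027/1250
6 3 201/250
7 7/2 381/500
s(1y) = (1/(9261/10000) − 1)/(1) = 739/9261 ≈ 7.9797%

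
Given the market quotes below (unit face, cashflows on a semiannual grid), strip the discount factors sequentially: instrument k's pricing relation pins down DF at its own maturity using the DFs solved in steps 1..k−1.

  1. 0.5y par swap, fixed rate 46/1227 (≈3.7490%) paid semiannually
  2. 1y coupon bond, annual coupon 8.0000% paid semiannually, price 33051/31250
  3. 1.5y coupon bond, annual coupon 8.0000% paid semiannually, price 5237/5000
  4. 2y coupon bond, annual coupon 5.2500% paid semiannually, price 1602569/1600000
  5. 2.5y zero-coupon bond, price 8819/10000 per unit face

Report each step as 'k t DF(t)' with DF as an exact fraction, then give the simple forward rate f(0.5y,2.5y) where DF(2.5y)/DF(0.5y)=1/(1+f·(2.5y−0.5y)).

step 1 [0.5y] swap r/2=23/1227: DF=(1 − 23/1227·(0))/(1+23/1227) = 1227/1250 ≈ 0.981600
step 2 [1y] bond c/2=1/25: DF=(33051/31250 − 1/25·(0.981600))/(1+1/25) = 612/625 ≈ 0.979200
step 3 [1.5y] bond c/2=1/25: DF=(5237/5000 − 1/25·(0.981600+0.979200))/(1+1/25) = 9317/10000 ≈ 0.931700
step 4 [2y] bond c/2=21/800: DF=(1602569/1600000 − 21/800·(0.981600+0.979200+0.931700))/(1+21/800) = 451/500 ≈ 0.902000
step 5 [2.5y] zero: DF = P = 8819/10000 ≈ 0.881900

1 1/2 1227/1250
2 1 612/625
3 3/2 9317/10000
4 2 451/500
5 5/2 8819/10000
f(0.5y,2.5y) = ((1227/1250)/(8819/10000) − 1)/(2) = 997/17638 ≈ 5.6526%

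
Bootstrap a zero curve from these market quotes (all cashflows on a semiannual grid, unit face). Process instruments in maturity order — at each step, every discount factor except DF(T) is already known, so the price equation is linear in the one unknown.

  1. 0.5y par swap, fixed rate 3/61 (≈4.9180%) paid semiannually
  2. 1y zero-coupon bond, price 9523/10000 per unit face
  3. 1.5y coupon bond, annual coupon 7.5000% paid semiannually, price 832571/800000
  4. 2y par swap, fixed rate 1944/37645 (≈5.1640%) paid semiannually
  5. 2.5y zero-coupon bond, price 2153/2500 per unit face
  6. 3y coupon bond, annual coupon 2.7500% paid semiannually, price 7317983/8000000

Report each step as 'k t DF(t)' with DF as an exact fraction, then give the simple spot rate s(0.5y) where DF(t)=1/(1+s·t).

step 1 [0.5y] swap r/2=3/122: DF=(1 − 3/122·(0))/(1+3/122) = 122/125 ≈ 0.976000
step 2 [1y] zero: DF = P = 9523/10000 ≈ 0.952300
step 3 [1.5y] bond c/2=3/80: DF=(832571/800000 − 3/80·(0.976000+0.952300))/(1+3/80) = 4667/5000 ≈ 0.933400
step 4 [2y] swap r/2=972/37645: DF=(1 − 972/37645·(0.976000+0.952300+0.933400))/(1+972/37645) = 2257/2500 ≈ 0.902800
step 5 [2.5y] zero: DF = P = 2153/2500 ≈ 0.861200
step 6 [3y] bond c/2=11/800: DF=(7317983/8000000 − 11/800·(0.976000+0.952300+0.933400+0.902800+0.861200))/(1+11/800) = 2099/2500 ≈ 0.839600

1 1/2 122/125
2 1 9523/10000
3 3/2 4667/5000
4 2 2257/2500
5 5/2 2153/2500
6 3 2099/2500
s(0.5y) = (1/(122/125) − 1)/(1/2) = 3/61 ≈ 4.9180%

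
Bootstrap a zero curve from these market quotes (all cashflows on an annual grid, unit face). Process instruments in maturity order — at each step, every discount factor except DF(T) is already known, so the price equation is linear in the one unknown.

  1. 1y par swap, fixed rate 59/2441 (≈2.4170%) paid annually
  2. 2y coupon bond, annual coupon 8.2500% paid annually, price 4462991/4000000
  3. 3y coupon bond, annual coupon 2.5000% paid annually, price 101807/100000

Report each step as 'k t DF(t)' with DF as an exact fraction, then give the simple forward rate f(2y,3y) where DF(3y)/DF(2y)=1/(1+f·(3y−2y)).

1 1 2441/2500
2 2 9563/10000
3 3 9461/10000
f(2y,3y) = ((9563/10000)/(9461/10000) − 1)/(1) = 102/9461 ≈ 1.0781%

step 1 [1y] swap r/1=59/2441: DF=(1 − 59/2441·(0))/(1+59/2441) = 2441/2500 ≈ 0.976400
step 2 [2y] bond c/1=33/400: DF=(4462991/4000000 − 33/400·(0.976400))/(1+33/400) = 9563/10000 ≈ 0.956300
step 3 [3y] bond c/1=1/40: DF=(101807/100000 − 1/40·(0.976400+0.956300))/(1+1/40) = 9461/10000 ≈ 0.946100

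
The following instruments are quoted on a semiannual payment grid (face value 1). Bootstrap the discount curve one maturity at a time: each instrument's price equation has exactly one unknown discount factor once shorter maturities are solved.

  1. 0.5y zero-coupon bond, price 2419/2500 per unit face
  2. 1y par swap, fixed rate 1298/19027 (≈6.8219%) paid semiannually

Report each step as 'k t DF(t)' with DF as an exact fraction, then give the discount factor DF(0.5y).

1 1/2 2419/2500
2 1 9351/10000
DF(0.5y) = 2419/2500 ≈ 0.967600

step 1 [0.5y] zero: DF = P = 2419/2500 ≈ 0.967600
step 2 [1y] swap r/2=649/19027: DF=(1 − 649/19027·(0.967600))/(1+649/19027) = 9351/10000 ≈ 0.935100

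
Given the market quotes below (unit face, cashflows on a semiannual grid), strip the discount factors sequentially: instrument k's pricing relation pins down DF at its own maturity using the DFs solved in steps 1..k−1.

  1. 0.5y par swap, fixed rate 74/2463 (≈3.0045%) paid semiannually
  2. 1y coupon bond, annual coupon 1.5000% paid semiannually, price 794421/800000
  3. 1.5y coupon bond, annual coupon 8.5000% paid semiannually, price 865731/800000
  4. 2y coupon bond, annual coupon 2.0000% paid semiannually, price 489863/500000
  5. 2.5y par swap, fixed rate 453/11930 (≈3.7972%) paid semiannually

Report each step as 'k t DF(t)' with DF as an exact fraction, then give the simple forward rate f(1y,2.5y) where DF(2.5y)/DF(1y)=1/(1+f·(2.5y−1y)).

step 1 [0.5y] swap r/2=37/2463: DF=(1 − 37/2463·(0))/(1+37/2463) = 2463/2500 ≈ 0.985200
step 2 [1y] bond c/2=3/400: DF=(794421/800000 − 3/400·(0.985200))/(1+3/400) = 9783/10000 ≈ 0.978300
step 3 [1.5y] bond c/2=17/400: DF=(865731/800000 − 17/400·(0.985200+0.978300))/(1+17/400) = 479/500 ≈ 0.958000
step 4 [2y] bond c/2=1/100: DF=(489863/500000 − 1/100·(0.985200+0.978300+0.958000))/(1+1/100) = 9411/10000 ≈ 0.941100
step 5 [2.5y] swap r/2=453/23860: DF=(1 − 453/23860·(0.985200+0.978300+0.958000+0.941100))/(1+453/23860) = 4547/5000 ≈ 0.909400

1 1/2 2463/2500
2 1 9783/10000
3 3/2 479/500
4 2 9411/10000
5 5/2 4547/5000
f(1y,2.5y) = ((9783/10000)/(4547/5000) − 1)/(3/2) = 689/13641 ≈ 5.0509%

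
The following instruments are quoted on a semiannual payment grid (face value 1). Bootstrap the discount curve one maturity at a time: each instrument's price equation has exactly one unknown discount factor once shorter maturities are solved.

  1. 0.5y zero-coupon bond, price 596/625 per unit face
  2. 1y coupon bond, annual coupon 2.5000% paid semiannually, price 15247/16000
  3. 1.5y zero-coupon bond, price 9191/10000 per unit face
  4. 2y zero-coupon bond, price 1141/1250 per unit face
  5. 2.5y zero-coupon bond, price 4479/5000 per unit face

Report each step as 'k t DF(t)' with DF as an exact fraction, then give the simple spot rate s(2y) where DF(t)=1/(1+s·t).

step 1 [0.5y] zero: DF = P = 596/625 ≈ 0.953600
step 2 [1y] bond c/2=1/80: DF=(15247/16000 − 1/80·(0.953600))/(1+1/80) = 4647/5000 ≈ 0.929400
step 3 [1.5y] zero: DF = P = 9191/10000 ≈ 0.919100
step 4 [2y] zero: DF = P = 1141/1250 ≈ 0.912800
step 5 [2.5y] zero: DF = P = 4479/5000 ≈ 0.895800

1 1/2 596/625
2 1 4647/5000
3 3/2 9191/10000
4 2 1141/1250
5 5/2 4479/5000
s(2y) = (1/(1141/1250) − 1)/(2) = 109/2282 ≈ 4.7765%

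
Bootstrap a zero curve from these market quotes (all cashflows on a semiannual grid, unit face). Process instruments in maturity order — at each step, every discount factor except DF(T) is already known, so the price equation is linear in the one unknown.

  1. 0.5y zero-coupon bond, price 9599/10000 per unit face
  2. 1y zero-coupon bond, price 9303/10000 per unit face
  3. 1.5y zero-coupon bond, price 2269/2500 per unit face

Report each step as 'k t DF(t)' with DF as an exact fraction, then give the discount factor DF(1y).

1 1/2 9599/10000
2 1 9303/10000
3 3/2 2269/2500
DF(1y) = 9303/10000 ≈ 0.930300

step 1 [0.5y] zero: DF = P = 9599/10000 ≈ 0.959900
step 2 [1y] zero: DF = P = 9303/10000 ≈ 0.930300
step 3 [1.5y] zero: DF = P = 2269/2500 ≈ 0.907600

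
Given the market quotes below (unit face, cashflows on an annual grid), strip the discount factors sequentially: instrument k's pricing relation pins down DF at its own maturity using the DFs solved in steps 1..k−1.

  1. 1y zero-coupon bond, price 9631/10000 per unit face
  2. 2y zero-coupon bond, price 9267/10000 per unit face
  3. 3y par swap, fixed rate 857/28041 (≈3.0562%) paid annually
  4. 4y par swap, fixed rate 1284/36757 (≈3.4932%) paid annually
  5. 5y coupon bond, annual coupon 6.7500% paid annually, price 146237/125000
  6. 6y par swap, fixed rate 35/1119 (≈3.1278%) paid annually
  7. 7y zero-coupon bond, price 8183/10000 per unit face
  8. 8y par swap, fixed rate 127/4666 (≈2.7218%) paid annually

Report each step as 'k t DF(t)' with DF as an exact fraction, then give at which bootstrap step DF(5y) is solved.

1 1 9631/10000
2 2 9267/10000
3 3 9143/10000
4 4 2179/2500
5 5 1727/2000
6 6 104/125
7 7 8183/10000
8 8 1619/2000
DF(5y) is solved at step 5

step 1 [1y] zero: DF = P = 9631/10000 ≈ 0.963100
step 2 [2y] zero: DF = P = 9267/10000 ≈ 0.926700
step 3 [3y] swap r/1=857/28041: DF=(1 − 857/28041·(0.963100+0.926700))/(1+857/28041) = 9143/10000 ≈ 0.914300
step 4 [4y] swap r/1=1284/36757: DF=(1 − 1284/36757·(0.963100+0.926700+0.914300))/(1+1284/36757) = 2179/2500 ≈ 0.871600
step 5 [5y] bond c/1=27/400: DF=(146237/125000 − 27/400·(0.963100+0.926700+0.914300+0.871600))/(1+27/400) = 1727/2000 ≈ 0.863500
step 6 [6y] swap r/1=35/1119: DF=(1 − 35/1119·(0.963100+0.926700+0.914300+0.871600+0.863500))/(1+35/1119) = 104/125 ≈ 0.832000
step 7 [7y] zero: DF = P = 8183/10000 ≈ 0.818300
step 8 [8y] swap r/1=127/4666: DF=(1 − 127/4666·(0.963100+0.926700+0.914300+0.871600+0.863500+0.832000+0.818300))/(1+127/4666) = 1619/2000 ≈ 0.809500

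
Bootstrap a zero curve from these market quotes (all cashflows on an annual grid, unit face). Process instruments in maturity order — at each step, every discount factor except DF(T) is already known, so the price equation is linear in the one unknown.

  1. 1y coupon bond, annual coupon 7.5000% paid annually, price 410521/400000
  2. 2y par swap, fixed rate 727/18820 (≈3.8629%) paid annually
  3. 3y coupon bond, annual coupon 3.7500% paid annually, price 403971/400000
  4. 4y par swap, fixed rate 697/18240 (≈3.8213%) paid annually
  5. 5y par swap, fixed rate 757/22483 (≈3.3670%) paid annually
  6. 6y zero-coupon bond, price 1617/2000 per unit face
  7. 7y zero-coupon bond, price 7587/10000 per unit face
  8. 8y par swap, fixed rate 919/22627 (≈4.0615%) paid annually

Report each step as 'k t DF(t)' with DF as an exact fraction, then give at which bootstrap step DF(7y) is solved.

step 1 [1y] bond c/1=3/40: DF=(410521/400000 − 3/40·(0))/(1+3/40) = 9547/10000 ≈ 0.954700
step 2 [2y] swap r/1=727/18820: DF=(1 − 727/18820·(0.954700))/(1+727/18820) = 9273/10000 ≈ 0.927300
step 3 [3y] bond c/1=3/80: DF=(403971/400000 − 3/80·(0.954700+0.927300))/(1+3/80) = 4527/5000 ≈ 0.905400
step 4 [4y] swap r/1=697/18240: DF=(1 − 697/18240·(0.954700+0.927300+0.905400))/(1+697/18240) = 4303/5000 ≈ 0.860600
step 5 [5y] swap r/1=757/22483: DF=(1 − 757/22483·(0.954700+0.927300+0.905400+0.860600))/(1+757/22483) = 4243/5000 ≈ 0.848600
step 6 [6y] zero: DF = P = 1617/2000 ≈ 0.808500
step 7 [7y] zero: DF = P = 7587/10000 ≈ 0.758700
step 8 [8y] swap r/1=919/22627: DF=(1 − 919/22627·(0.954700+0.927300+0.905400+0.860600+0.848600+0.808500+0.758700))/(1+919/22627) = 7243/10000 ≈ 0.724300

1 1 9547/10000
2 2 9273/10000
3 3 4527/5000
4 4 4303/5000
5 5 4243/5000
6 6 1617/2000
7 7 7587/10000
8 8 7243/10000
DF(7y) is solved at step 7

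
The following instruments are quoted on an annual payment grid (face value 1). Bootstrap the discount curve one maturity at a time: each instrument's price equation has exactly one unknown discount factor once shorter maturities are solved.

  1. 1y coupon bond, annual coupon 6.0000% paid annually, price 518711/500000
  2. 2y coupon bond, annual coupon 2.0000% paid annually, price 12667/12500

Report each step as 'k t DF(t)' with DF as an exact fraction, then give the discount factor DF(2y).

step 1 [1y] bond c/1=3/50: DF=(518711/500000 − 3/50·(0))/(1+3/50) = 9787/10000 ≈ 0.978700
step 2 [2y] bond c/1=1/50: DF=(12667/12500 − 1/50·(0.978700))/(1+1/50) = 9743/10000 ≈ 0.974300

1 1 9787/10000
2 2 9743/10000
DF(2y) = 9743/10000 ≈ 0.974300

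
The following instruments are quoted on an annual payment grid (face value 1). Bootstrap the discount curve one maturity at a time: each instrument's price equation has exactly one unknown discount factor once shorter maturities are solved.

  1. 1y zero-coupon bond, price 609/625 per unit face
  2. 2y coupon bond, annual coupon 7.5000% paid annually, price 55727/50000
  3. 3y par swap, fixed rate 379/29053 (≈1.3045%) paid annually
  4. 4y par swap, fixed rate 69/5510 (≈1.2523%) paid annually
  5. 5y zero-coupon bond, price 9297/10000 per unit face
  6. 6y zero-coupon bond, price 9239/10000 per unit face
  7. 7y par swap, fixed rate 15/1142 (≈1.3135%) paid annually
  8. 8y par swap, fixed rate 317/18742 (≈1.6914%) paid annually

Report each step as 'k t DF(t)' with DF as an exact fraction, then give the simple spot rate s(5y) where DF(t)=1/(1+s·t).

step 1 [1y] zero: DF = P = 609/625 ≈ 0.974400
step 2 [2y] bond c/1=3/40: DF=(55727/50000 − 3/40·(0.974400))/(1+3/40) = 1211/1250 ≈ 0.968800
step 3 [3y] swap r/1=379/29053: DF=(1 − 379/29053·(0.974400+0.968800))/(1+379/29053) = 9621/10000 ≈ 0.962100
step 4 [4y] swap r/1=69/5510: DF=(1 − 69/5510·(0.974400+0.968800+0.962100))/(1+69/5510) = 9517/10000 ≈ 0.951700
step 5 [5y] zero: DF = P = 9297/10000 ≈ 0.929700
step 6 [6y] zero: DF = P = 9239/10000 ≈ 0.923900
step 7 [7y] swap r/1=15/1142: DF=(1 − 15/1142·(0.974400+0.968800+0.962100+0.951700+0.929700+0.923900))/(1+15/1142) = 913/1000 ≈ 0.913000
step 8 [8y] swap r/1=317/18742: DF=(1 − 317/18742·(0.974400+0.968800+0.962100+0.951700+0.929700+0.923900+0.913000))/(1+317/18742) = 2183/2500 ≈ 0.873200

1 1 609/625
2 2 1211/1250
3 3 9621/10000
4 4 9517/10000
5 5 9297/10000
6 6 9239/10000
7 7 913/1000
8 8 2183/2500
s(5y) = (1/(9297/10000) − 1)/(5) = 703/46485 ≈ 1.5123%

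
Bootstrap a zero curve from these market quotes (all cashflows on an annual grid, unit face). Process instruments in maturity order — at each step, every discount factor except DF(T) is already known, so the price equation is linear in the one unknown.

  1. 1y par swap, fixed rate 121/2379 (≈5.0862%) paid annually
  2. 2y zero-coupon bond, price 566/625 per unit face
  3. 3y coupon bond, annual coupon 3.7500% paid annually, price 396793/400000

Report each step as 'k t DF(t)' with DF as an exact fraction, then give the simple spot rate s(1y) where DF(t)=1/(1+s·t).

step 1 [1y] swap r/1=121/2379: DF=(1 − 121/2379·(0))/(1+121/2379) = 2379/2500 ≈ 0.951600
step 2 [2y] zero: DF = P = 566/625 ≈ 0.905600
step 3 [3y] bond c/1=3/80: DF=(396793/400000 − 3/80·(0.951600+0.905600))/(1+3/80) = 889/1000 ≈ 0.889000

1 1 2379/2500
2 2 566/625
3 3 889/1000
s(1y) = (1/(2379/2500) − 1)/(1) = 121/2379 ≈ 5.0862%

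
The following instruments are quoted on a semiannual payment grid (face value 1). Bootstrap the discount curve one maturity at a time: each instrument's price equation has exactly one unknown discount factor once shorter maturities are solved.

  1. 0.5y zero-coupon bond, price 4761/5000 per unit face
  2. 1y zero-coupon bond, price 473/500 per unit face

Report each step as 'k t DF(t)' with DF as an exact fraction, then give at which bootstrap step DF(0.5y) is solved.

step 1 [0.5y] zero: DF = P = 4761/5000 ≈ 0.952200
step 2 [1y] zero: DF = P = 473/500 ≈ 0.946000

1 1/2 4761/5000
2 1 473/500
DF(0.5y) is solved at step 1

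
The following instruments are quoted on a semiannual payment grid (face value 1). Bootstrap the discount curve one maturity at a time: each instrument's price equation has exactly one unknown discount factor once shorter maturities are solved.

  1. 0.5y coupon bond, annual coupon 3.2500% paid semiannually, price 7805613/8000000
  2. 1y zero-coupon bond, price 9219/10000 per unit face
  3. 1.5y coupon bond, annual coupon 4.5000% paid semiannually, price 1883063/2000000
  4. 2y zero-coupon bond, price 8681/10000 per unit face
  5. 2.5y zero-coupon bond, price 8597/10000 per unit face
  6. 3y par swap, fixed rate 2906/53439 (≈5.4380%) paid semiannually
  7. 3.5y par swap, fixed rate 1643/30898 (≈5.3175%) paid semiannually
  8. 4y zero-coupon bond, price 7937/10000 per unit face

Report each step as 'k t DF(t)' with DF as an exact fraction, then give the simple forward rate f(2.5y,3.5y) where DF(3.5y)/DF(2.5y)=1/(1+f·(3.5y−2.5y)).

step 1 [0.5y] bond c/2=13/800: DF=(7805613/8000000 − 13/800·(0))/(1+13/800) = 9601/10000 ≈ 0.960100
step 2 [1y] zero: DF = P = 9219/10000 ≈ 0.921900
step 3 [1.5y] bond c/2=9/400: DF=(1883063/2000000 − 9/400·(0.960100+0.921900))/(1+9/400) = 4397/5000 ≈ 0.879400
step 4 [2y] zero: DF = P = 8681/10000 ≈ 0.868100
step 5 [2.5y] zero: DF = P = 8597/10000 ≈ 0.859700
step 6 [3y] swap r/2=1453/53439: DF=(1 − 1453/53439·(0.960100+0.921900+0.879400+0.868100+0.859700))/(1+1453/53439) = 8547/10000 ≈ 0.854700
step 7 [3.5y] swap r/2=1643/61796: DF=(1 − 1643/61796·(0.960100+0.921900+0.879400+0.868100+0.859700+0.854700))/(1+1643/61796) = 8357/10000 ≈ 0.835700
step 8 [4y] zero: DF = P = 7937/10000 ≈ 0.793700

1 1/2 9601/10000
2 1 9219/10000
3 3/2 4397/5000
4 2 8681/10000
5 5/2 8597/10000
6 3 8547/10000
7 7/2 8357/10000
8 4 7937/10000
f(2.5y,3.5y) = ((8597/10000)/(8357/10000) − 1)/(1) = 240/8357 ≈ 2.8718%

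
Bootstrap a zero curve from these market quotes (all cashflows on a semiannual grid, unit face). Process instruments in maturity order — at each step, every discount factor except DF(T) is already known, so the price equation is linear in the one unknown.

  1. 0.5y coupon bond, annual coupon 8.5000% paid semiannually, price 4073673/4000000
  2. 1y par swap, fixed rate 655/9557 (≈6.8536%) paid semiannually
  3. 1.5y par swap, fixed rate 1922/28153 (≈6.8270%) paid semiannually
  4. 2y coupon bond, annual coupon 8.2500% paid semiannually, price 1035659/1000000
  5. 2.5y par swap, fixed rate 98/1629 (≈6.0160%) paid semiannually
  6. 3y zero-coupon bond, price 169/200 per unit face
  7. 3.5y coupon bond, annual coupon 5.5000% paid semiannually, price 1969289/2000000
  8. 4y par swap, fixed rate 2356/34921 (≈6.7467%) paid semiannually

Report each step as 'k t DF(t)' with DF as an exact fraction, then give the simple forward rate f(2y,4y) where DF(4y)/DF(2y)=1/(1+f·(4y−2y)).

1 1/2 9769/10000
2 1 1869/2000
3 3/2 9039/10000
4 2 8831/10000
5 5/2 2157/2500
6 3 169/200
7 7/2 1017/1250
8 4 1911/2500
f(2y,4y) = ((8831/10000)/(1911/2500) − 1)/(2) = 1187/15288 ≈ 7.7643%

step 1 [0.5y] bond c/2=17/400: DF=(4073673/4000000 − 17/400·(0))/(1+17/400) = 9769/10000 ≈ 0.976900
step 2 [1y] swap r/2=655/19114: DF=(1 − 655/19114·(0.976900))/(1+655/19114) = 1869/2000 ≈ 0.934500
step 3 [1.5y] swap r/2=961/28153: DF=(1 − 961/28153·(0.976900+0.934500))/(1+961/28153) = 9039/10000 ≈ 0.903900
step 4 [2y] bond c/2=33/800: DF=(1035659/1000000 − 33/800·(0.976900+0.934500+0.903900))/(1+33/800) = 8831/10000 ≈ 0.883100
step 5 [2.5y] swap r/2=49/1629: DF=(1 − 49/1629·(0.976900+0.934500+0.903900+0.883100))/(1+49/1629) = 2157/2500 ≈ 0.862800
step 6 [3y] zero: DF = P = 169/200 ≈ 0.845000
step 7 [3.5y] bond c/2=11/400: DF=(1969289/2000000 − 11/400·(0.976900+0.934500+0.903900+0.883100+0.862800+0.845000))/(1+11/400) = 1017/1250 ≈ 0.813600
step 8 [4y] swap r/2=1178/34921: DF=(1 − 1178/34921·(0.976900+0.934500+0.903900+0.883100+0.862800+0.845000+0.813600))/(1+1178/34921) = 1911/2500 ≈ 0.764400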